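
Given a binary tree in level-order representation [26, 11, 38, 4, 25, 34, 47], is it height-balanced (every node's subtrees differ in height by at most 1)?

Tree (level-order array): [26, 11, 38, 4, 25, 34, 47]
Definition: a tree is height-balanced if, at every node, |h(left) - h(right)| <= 1 (empty subtree has height -1).
Bottom-up per-node check:
  node 4: h_left=-1, h_right=-1, diff=0 [OK], height=0
  node 25: h_left=-1, h_right=-1, diff=0 [OK], height=0
  node 11: h_left=0, h_right=0, diff=0 [OK], height=1
  node 34: h_left=-1, h_right=-1, diff=0 [OK], height=0
  node 47: h_left=-1, h_right=-1, diff=0 [OK], height=0
  node 38: h_left=0, h_right=0, diff=0 [OK], height=1
  node 26: h_left=1, h_right=1, diff=0 [OK], height=2
All nodes satisfy the balance condition.
Result: Balanced


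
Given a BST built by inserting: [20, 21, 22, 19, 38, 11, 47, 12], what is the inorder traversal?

Tree insertion order: [20, 21, 22, 19, 38, 11, 47, 12]
Tree (level-order array): [20, 19, 21, 11, None, None, 22, None, 12, None, 38, None, None, None, 47]
Inorder traversal: [11, 12, 19, 20, 21, 22, 38, 47]


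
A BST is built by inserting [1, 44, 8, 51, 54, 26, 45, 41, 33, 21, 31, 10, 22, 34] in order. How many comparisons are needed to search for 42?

Search path for 42: 1 -> 44 -> 8 -> 26 -> 41
Found: False
Comparisons: 5


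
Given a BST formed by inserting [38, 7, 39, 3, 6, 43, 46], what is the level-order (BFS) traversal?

Tree insertion order: [38, 7, 39, 3, 6, 43, 46]
Tree (level-order array): [38, 7, 39, 3, None, None, 43, None, 6, None, 46]
BFS from the root, enqueuing left then right child of each popped node:
  queue [38] -> pop 38, enqueue [7, 39], visited so far: [38]
  queue [7, 39] -> pop 7, enqueue [3], visited so far: [38, 7]
  queue [39, 3] -> pop 39, enqueue [43], visited so far: [38, 7, 39]
  queue [3, 43] -> pop 3, enqueue [6], visited so far: [38, 7, 39, 3]
  queue [43, 6] -> pop 43, enqueue [46], visited so far: [38, 7, 39, 3, 43]
  queue [6, 46] -> pop 6, enqueue [none], visited so far: [38, 7, 39, 3, 43, 6]
  queue [46] -> pop 46, enqueue [none], visited so far: [38, 7, 39, 3, 43, 6, 46]
Result: [38, 7, 39, 3, 43, 6, 46]


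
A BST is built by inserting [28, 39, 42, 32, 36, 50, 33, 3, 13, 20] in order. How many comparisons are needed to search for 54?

Search path for 54: 28 -> 39 -> 42 -> 50
Found: False
Comparisons: 4


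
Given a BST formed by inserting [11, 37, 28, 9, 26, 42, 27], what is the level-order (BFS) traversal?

Tree insertion order: [11, 37, 28, 9, 26, 42, 27]
Tree (level-order array): [11, 9, 37, None, None, 28, 42, 26, None, None, None, None, 27]
BFS from the root, enqueuing left then right child of each popped node:
  queue [11] -> pop 11, enqueue [9, 37], visited so far: [11]
  queue [9, 37] -> pop 9, enqueue [none], visited so far: [11, 9]
  queue [37] -> pop 37, enqueue [28, 42], visited so far: [11, 9, 37]
  queue [28, 42] -> pop 28, enqueue [26], visited so far: [11, 9, 37, 28]
  queue [42, 26] -> pop 42, enqueue [none], visited so far: [11, 9, 37, 28, 42]
  queue [26] -> pop 26, enqueue [27], visited so far: [11, 9, 37, 28, 42, 26]
  queue [27] -> pop 27, enqueue [none], visited so far: [11, 9, 37, 28, 42, 26, 27]
Result: [11, 9, 37, 28, 42, 26, 27]


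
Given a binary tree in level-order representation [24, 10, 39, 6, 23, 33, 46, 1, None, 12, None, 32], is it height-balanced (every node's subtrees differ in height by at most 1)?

Tree (level-order array): [24, 10, 39, 6, 23, 33, 46, 1, None, 12, None, 32]
Definition: a tree is height-balanced if, at every node, |h(left) - h(right)| <= 1 (empty subtree has height -1).
Bottom-up per-node check:
  node 1: h_left=-1, h_right=-1, diff=0 [OK], height=0
  node 6: h_left=0, h_right=-1, diff=1 [OK], height=1
  node 12: h_left=-1, h_right=-1, diff=0 [OK], height=0
  node 23: h_left=0, h_right=-1, diff=1 [OK], height=1
  node 10: h_left=1, h_right=1, diff=0 [OK], height=2
  node 32: h_left=-1, h_right=-1, diff=0 [OK], height=0
  node 33: h_left=0, h_right=-1, diff=1 [OK], height=1
  node 46: h_left=-1, h_right=-1, diff=0 [OK], height=0
  node 39: h_left=1, h_right=0, diff=1 [OK], height=2
  node 24: h_left=2, h_right=2, diff=0 [OK], height=3
All nodes satisfy the balance condition.
Result: Balanced


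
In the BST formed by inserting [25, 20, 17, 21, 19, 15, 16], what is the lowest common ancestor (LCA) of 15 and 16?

Tree insertion order: [25, 20, 17, 21, 19, 15, 16]
Tree (level-order array): [25, 20, None, 17, 21, 15, 19, None, None, None, 16]
In a BST, the LCA of p=15, q=16 is the first node v on the
root-to-leaf path with p <= v <= q (go left if both < v, right if both > v).
Walk from root:
  at 25: both 15 and 16 < 25, go left
  at 20: both 15 and 16 < 20, go left
  at 17: both 15 and 16 < 17, go left
  at 15: 15 <= 15 <= 16, this is the LCA
LCA = 15


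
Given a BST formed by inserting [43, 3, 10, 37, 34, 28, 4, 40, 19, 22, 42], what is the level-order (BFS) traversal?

Tree insertion order: [43, 3, 10, 37, 34, 28, 4, 40, 19, 22, 42]
Tree (level-order array): [43, 3, None, None, 10, 4, 37, None, None, 34, 40, 28, None, None, 42, 19, None, None, None, None, 22]
BFS from the root, enqueuing left then right child of each popped node:
  queue [43] -> pop 43, enqueue [3], visited so far: [43]
  queue [3] -> pop 3, enqueue [10], visited so far: [43, 3]
  queue [10] -> pop 10, enqueue [4, 37], visited so far: [43, 3, 10]
  queue [4, 37] -> pop 4, enqueue [none], visited so far: [43, 3, 10, 4]
  queue [37] -> pop 37, enqueue [34, 40], visited so far: [43, 3, 10, 4, 37]
  queue [34, 40] -> pop 34, enqueue [28], visited so far: [43, 3, 10, 4, 37, 34]
  queue [40, 28] -> pop 40, enqueue [42], visited so far: [43, 3, 10, 4, 37, 34, 40]
  queue [28, 42] -> pop 28, enqueue [19], visited so far: [43, 3, 10, 4, 37, 34, 40, 28]
  queue [42, 19] -> pop 42, enqueue [none], visited so far: [43, 3, 10, 4, 37, 34, 40, 28, 42]
  queue [19] -> pop 19, enqueue [22], visited so far: [43, 3, 10, 4, 37, 34, 40, 28, 42, 19]
  queue [22] -> pop 22, enqueue [none], visited so far: [43, 3, 10, 4, 37, 34, 40, 28, 42, 19, 22]
Result: [43, 3, 10, 4, 37, 34, 40, 28, 42, 19, 22]


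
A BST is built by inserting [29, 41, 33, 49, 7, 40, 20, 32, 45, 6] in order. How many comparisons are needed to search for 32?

Search path for 32: 29 -> 41 -> 33 -> 32
Found: True
Comparisons: 4


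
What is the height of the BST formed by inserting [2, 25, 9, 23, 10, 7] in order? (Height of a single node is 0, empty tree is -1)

Insertion order: [2, 25, 9, 23, 10, 7]
Tree (level-order array): [2, None, 25, 9, None, 7, 23, None, None, 10]
Compute height bottom-up (empty subtree = -1):
  height(7) = 1 + max(-1, -1) = 0
  height(10) = 1 + max(-1, -1) = 0
  height(23) = 1 + max(0, -1) = 1
  height(9) = 1 + max(0, 1) = 2
  height(25) = 1 + max(2, -1) = 3
  height(2) = 1 + max(-1, 3) = 4
Height = 4


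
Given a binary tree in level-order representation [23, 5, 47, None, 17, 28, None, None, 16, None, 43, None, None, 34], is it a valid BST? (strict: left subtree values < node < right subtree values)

Level-order array: [23, 5, 47, None, 17, 28, None, None, 16, None, 43, None, None, 34]
Validate using subtree bounds (lo, hi): at each node, require lo < value < hi,
then recurse left with hi=value and right with lo=value.
Preorder trace (stopping at first violation):
  at node 23 with bounds (-inf, +inf): OK
  at node 5 with bounds (-inf, 23): OK
  at node 17 with bounds (5, 23): OK
  at node 16 with bounds (17, 23): VIOLATION
Node 16 violates its bound: not (17 < 16 < 23).
Result: Not a valid BST


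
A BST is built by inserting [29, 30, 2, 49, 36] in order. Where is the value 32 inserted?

Starting tree (level order): [29, 2, 30, None, None, None, 49, 36]
Insertion path: 29 -> 30 -> 49 -> 36
Result: insert 32 as left child of 36
Final tree (level order): [29, 2, 30, None, None, None, 49, 36, None, 32]


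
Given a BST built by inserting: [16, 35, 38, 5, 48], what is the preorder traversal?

Tree insertion order: [16, 35, 38, 5, 48]
Tree (level-order array): [16, 5, 35, None, None, None, 38, None, 48]
Preorder traversal: [16, 5, 35, 38, 48]


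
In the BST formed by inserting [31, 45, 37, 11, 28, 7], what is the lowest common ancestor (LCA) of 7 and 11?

Tree insertion order: [31, 45, 37, 11, 28, 7]
Tree (level-order array): [31, 11, 45, 7, 28, 37]
In a BST, the LCA of p=7, q=11 is the first node v on the
root-to-leaf path with p <= v <= q (go left if both < v, right if both > v).
Walk from root:
  at 31: both 7 and 11 < 31, go left
  at 11: 7 <= 11 <= 11, this is the LCA
LCA = 11


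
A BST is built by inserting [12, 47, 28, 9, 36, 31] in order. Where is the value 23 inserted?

Starting tree (level order): [12, 9, 47, None, None, 28, None, None, 36, 31]
Insertion path: 12 -> 47 -> 28
Result: insert 23 as left child of 28
Final tree (level order): [12, 9, 47, None, None, 28, None, 23, 36, None, None, 31]


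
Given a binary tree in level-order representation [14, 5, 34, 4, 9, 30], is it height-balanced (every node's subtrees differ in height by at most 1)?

Tree (level-order array): [14, 5, 34, 4, 9, 30]
Definition: a tree is height-balanced if, at every node, |h(left) - h(right)| <= 1 (empty subtree has height -1).
Bottom-up per-node check:
  node 4: h_left=-1, h_right=-1, diff=0 [OK], height=0
  node 9: h_left=-1, h_right=-1, diff=0 [OK], height=0
  node 5: h_left=0, h_right=0, diff=0 [OK], height=1
  node 30: h_left=-1, h_right=-1, diff=0 [OK], height=0
  node 34: h_left=0, h_right=-1, diff=1 [OK], height=1
  node 14: h_left=1, h_right=1, diff=0 [OK], height=2
All nodes satisfy the balance condition.
Result: Balanced


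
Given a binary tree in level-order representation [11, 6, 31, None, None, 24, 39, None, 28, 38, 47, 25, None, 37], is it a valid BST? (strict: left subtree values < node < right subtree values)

Level-order array: [11, 6, 31, None, None, 24, 39, None, 28, 38, 47, 25, None, 37]
Validate using subtree bounds (lo, hi): at each node, require lo < value < hi,
then recurse left with hi=value and right with lo=value.
Preorder trace (stopping at first violation):
  at node 11 with bounds (-inf, +inf): OK
  at node 6 with bounds (-inf, 11): OK
  at node 31 with bounds (11, +inf): OK
  at node 24 with bounds (11, 31): OK
  at node 28 with bounds (24, 31): OK
  at node 25 with bounds (24, 28): OK
  at node 39 with bounds (31, +inf): OK
  at node 38 with bounds (31, 39): OK
  at node 37 with bounds (31, 38): OK
  at node 47 with bounds (39, +inf): OK
No violation found at any node.
Result: Valid BST


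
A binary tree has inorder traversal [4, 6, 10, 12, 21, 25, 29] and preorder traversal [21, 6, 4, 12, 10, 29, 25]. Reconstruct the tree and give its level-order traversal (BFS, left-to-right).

Inorder:  [4, 6, 10, 12, 21, 25, 29]
Preorder: [21, 6, 4, 12, 10, 29, 25]
Algorithm: preorder visits root first, so consume preorder in order;
for each root, split the current inorder slice at that value into
left-subtree inorder and right-subtree inorder, then recurse.
Recursive splits:
  root=21; inorder splits into left=[4, 6, 10, 12], right=[25, 29]
  root=6; inorder splits into left=[4], right=[10, 12]
  root=4; inorder splits into left=[], right=[]
  root=12; inorder splits into left=[10], right=[]
  root=10; inorder splits into left=[], right=[]
  root=29; inorder splits into left=[25], right=[]
  root=25; inorder splits into left=[], right=[]
Reconstructed level-order: [21, 6, 29, 4, 12, 25, 10]


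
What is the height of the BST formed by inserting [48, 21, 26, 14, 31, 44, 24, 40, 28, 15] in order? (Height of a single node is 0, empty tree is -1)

Insertion order: [48, 21, 26, 14, 31, 44, 24, 40, 28, 15]
Tree (level-order array): [48, 21, None, 14, 26, None, 15, 24, 31, None, None, None, None, 28, 44, None, None, 40]
Compute height bottom-up (empty subtree = -1):
  height(15) = 1 + max(-1, -1) = 0
  height(14) = 1 + max(-1, 0) = 1
  height(24) = 1 + max(-1, -1) = 0
  height(28) = 1 + max(-1, -1) = 0
  height(40) = 1 + max(-1, -1) = 0
  height(44) = 1 + max(0, -1) = 1
  height(31) = 1 + max(0, 1) = 2
  height(26) = 1 + max(0, 2) = 3
  height(21) = 1 + max(1, 3) = 4
  height(48) = 1 + max(4, -1) = 5
Height = 5


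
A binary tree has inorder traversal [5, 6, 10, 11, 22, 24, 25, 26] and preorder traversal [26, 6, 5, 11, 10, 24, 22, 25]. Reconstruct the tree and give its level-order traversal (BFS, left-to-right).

Inorder:  [5, 6, 10, 11, 22, 24, 25, 26]
Preorder: [26, 6, 5, 11, 10, 24, 22, 25]
Algorithm: preorder visits root first, so consume preorder in order;
for each root, split the current inorder slice at that value into
left-subtree inorder and right-subtree inorder, then recurse.
Recursive splits:
  root=26; inorder splits into left=[5, 6, 10, 11, 22, 24, 25], right=[]
  root=6; inorder splits into left=[5], right=[10, 11, 22, 24, 25]
  root=5; inorder splits into left=[], right=[]
  root=11; inorder splits into left=[10], right=[22, 24, 25]
  root=10; inorder splits into left=[], right=[]
  root=24; inorder splits into left=[22], right=[25]
  root=22; inorder splits into left=[], right=[]
  root=25; inorder splits into left=[], right=[]
Reconstructed level-order: [26, 6, 5, 11, 10, 24, 22, 25]


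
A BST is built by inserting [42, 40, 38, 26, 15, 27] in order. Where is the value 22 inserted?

Starting tree (level order): [42, 40, None, 38, None, 26, None, 15, 27]
Insertion path: 42 -> 40 -> 38 -> 26 -> 15
Result: insert 22 as right child of 15
Final tree (level order): [42, 40, None, 38, None, 26, None, 15, 27, None, 22]


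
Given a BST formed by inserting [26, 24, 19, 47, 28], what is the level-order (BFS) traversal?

Tree insertion order: [26, 24, 19, 47, 28]
Tree (level-order array): [26, 24, 47, 19, None, 28]
BFS from the root, enqueuing left then right child of each popped node:
  queue [26] -> pop 26, enqueue [24, 47], visited so far: [26]
  queue [24, 47] -> pop 24, enqueue [19], visited so far: [26, 24]
  queue [47, 19] -> pop 47, enqueue [28], visited so far: [26, 24, 47]
  queue [19, 28] -> pop 19, enqueue [none], visited so far: [26, 24, 47, 19]
  queue [28] -> pop 28, enqueue [none], visited so far: [26, 24, 47, 19, 28]
Result: [26, 24, 47, 19, 28]


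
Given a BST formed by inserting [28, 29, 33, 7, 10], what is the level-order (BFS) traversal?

Tree insertion order: [28, 29, 33, 7, 10]
Tree (level-order array): [28, 7, 29, None, 10, None, 33]
BFS from the root, enqueuing left then right child of each popped node:
  queue [28] -> pop 28, enqueue [7, 29], visited so far: [28]
  queue [7, 29] -> pop 7, enqueue [10], visited so far: [28, 7]
  queue [29, 10] -> pop 29, enqueue [33], visited so far: [28, 7, 29]
  queue [10, 33] -> pop 10, enqueue [none], visited so far: [28, 7, 29, 10]
  queue [33] -> pop 33, enqueue [none], visited so far: [28, 7, 29, 10, 33]
Result: [28, 7, 29, 10, 33]


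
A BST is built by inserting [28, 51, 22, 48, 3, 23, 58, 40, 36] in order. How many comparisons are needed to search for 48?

Search path for 48: 28 -> 51 -> 48
Found: True
Comparisons: 3


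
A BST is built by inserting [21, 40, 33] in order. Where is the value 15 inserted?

Starting tree (level order): [21, None, 40, 33]
Insertion path: 21
Result: insert 15 as left child of 21
Final tree (level order): [21, 15, 40, None, None, 33]


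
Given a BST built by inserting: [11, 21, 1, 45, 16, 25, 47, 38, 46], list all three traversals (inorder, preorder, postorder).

Tree insertion order: [11, 21, 1, 45, 16, 25, 47, 38, 46]
Tree (level-order array): [11, 1, 21, None, None, 16, 45, None, None, 25, 47, None, 38, 46]
Inorder (L, root, R): [1, 11, 16, 21, 25, 38, 45, 46, 47]
Preorder (root, L, R): [11, 1, 21, 16, 45, 25, 38, 47, 46]
Postorder (L, R, root): [1, 16, 38, 25, 46, 47, 45, 21, 11]


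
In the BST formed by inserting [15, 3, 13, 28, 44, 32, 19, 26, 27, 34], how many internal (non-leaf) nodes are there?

Tree built from: [15, 3, 13, 28, 44, 32, 19, 26, 27, 34]
Tree (level-order array): [15, 3, 28, None, 13, 19, 44, None, None, None, 26, 32, None, None, 27, None, 34]
Rule: An internal node has at least one child.
Per-node child counts:
  node 15: 2 child(ren)
  node 3: 1 child(ren)
  node 13: 0 child(ren)
  node 28: 2 child(ren)
  node 19: 1 child(ren)
  node 26: 1 child(ren)
  node 27: 0 child(ren)
  node 44: 1 child(ren)
  node 32: 1 child(ren)
  node 34: 0 child(ren)
Matching nodes: [15, 3, 28, 19, 26, 44, 32]
Count of internal (non-leaf) nodes: 7


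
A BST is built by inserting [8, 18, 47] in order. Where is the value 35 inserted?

Starting tree (level order): [8, None, 18, None, 47]
Insertion path: 8 -> 18 -> 47
Result: insert 35 as left child of 47
Final tree (level order): [8, None, 18, None, 47, 35]


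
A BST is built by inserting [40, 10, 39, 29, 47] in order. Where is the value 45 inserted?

Starting tree (level order): [40, 10, 47, None, 39, None, None, 29]
Insertion path: 40 -> 47
Result: insert 45 as left child of 47
Final tree (level order): [40, 10, 47, None, 39, 45, None, 29]


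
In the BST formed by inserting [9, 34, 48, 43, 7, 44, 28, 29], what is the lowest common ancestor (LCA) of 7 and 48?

Tree insertion order: [9, 34, 48, 43, 7, 44, 28, 29]
Tree (level-order array): [9, 7, 34, None, None, 28, 48, None, 29, 43, None, None, None, None, 44]
In a BST, the LCA of p=7, q=48 is the first node v on the
root-to-leaf path with p <= v <= q (go left if both < v, right if both > v).
Walk from root:
  at 9: 7 <= 9 <= 48, this is the LCA
LCA = 9


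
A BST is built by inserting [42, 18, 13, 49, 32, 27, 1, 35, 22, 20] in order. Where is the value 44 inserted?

Starting tree (level order): [42, 18, 49, 13, 32, None, None, 1, None, 27, 35, None, None, 22, None, None, None, 20]
Insertion path: 42 -> 49
Result: insert 44 as left child of 49
Final tree (level order): [42, 18, 49, 13, 32, 44, None, 1, None, 27, 35, None, None, None, None, 22, None, None, None, 20]


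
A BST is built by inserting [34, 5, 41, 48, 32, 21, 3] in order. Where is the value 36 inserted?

Starting tree (level order): [34, 5, 41, 3, 32, None, 48, None, None, 21]
Insertion path: 34 -> 41
Result: insert 36 as left child of 41
Final tree (level order): [34, 5, 41, 3, 32, 36, 48, None, None, 21]


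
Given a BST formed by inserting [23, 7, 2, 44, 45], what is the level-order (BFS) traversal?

Tree insertion order: [23, 7, 2, 44, 45]
Tree (level-order array): [23, 7, 44, 2, None, None, 45]
BFS from the root, enqueuing left then right child of each popped node:
  queue [23] -> pop 23, enqueue [7, 44], visited so far: [23]
  queue [7, 44] -> pop 7, enqueue [2], visited so far: [23, 7]
  queue [44, 2] -> pop 44, enqueue [45], visited so far: [23, 7, 44]
  queue [2, 45] -> pop 2, enqueue [none], visited so far: [23, 7, 44, 2]
  queue [45] -> pop 45, enqueue [none], visited so far: [23, 7, 44, 2, 45]
Result: [23, 7, 44, 2, 45]


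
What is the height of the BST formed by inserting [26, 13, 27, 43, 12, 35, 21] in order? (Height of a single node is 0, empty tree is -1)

Insertion order: [26, 13, 27, 43, 12, 35, 21]
Tree (level-order array): [26, 13, 27, 12, 21, None, 43, None, None, None, None, 35]
Compute height bottom-up (empty subtree = -1):
  height(12) = 1 + max(-1, -1) = 0
  height(21) = 1 + max(-1, -1) = 0
  height(13) = 1 + max(0, 0) = 1
  height(35) = 1 + max(-1, -1) = 0
  height(43) = 1 + max(0, -1) = 1
  height(27) = 1 + max(-1, 1) = 2
  height(26) = 1 + max(1, 2) = 3
Height = 3


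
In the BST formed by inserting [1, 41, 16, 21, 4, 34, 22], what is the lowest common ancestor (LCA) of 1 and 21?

Tree insertion order: [1, 41, 16, 21, 4, 34, 22]
Tree (level-order array): [1, None, 41, 16, None, 4, 21, None, None, None, 34, 22]
In a BST, the LCA of p=1, q=21 is the first node v on the
root-to-leaf path with p <= v <= q (go left if both < v, right if both > v).
Walk from root:
  at 1: 1 <= 1 <= 21, this is the LCA
LCA = 1


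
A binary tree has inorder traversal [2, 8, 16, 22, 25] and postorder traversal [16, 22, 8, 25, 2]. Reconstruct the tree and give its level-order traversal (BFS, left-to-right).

Inorder:   [2, 8, 16, 22, 25]
Postorder: [16, 22, 8, 25, 2]
Algorithm: postorder visits root last, so walk postorder right-to-left;
each value is the root of the current inorder slice — split it at that
value, recurse on the right subtree first, then the left.
Recursive splits:
  root=2; inorder splits into left=[], right=[8, 16, 22, 25]
  root=25; inorder splits into left=[8, 16, 22], right=[]
  root=8; inorder splits into left=[], right=[16, 22]
  root=22; inorder splits into left=[16], right=[]
  root=16; inorder splits into left=[], right=[]
Reconstructed level-order: [2, 25, 8, 22, 16]


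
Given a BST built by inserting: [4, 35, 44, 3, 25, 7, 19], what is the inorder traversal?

Tree insertion order: [4, 35, 44, 3, 25, 7, 19]
Tree (level-order array): [4, 3, 35, None, None, 25, 44, 7, None, None, None, None, 19]
Inorder traversal: [3, 4, 7, 19, 25, 35, 44]


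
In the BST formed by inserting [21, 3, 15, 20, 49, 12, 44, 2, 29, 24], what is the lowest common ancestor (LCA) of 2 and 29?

Tree insertion order: [21, 3, 15, 20, 49, 12, 44, 2, 29, 24]
Tree (level-order array): [21, 3, 49, 2, 15, 44, None, None, None, 12, 20, 29, None, None, None, None, None, 24]
In a BST, the LCA of p=2, q=29 is the first node v on the
root-to-leaf path with p <= v <= q (go left if both < v, right if both > v).
Walk from root:
  at 21: 2 <= 21 <= 29, this is the LCA
LCA = 21


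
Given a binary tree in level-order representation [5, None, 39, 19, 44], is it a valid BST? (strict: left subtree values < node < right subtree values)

Level-order array: [5, None, 39, 19, 44]
Validate using subtree bounds (lo, hi): at each node, require lo < value < hi,
then recurse left with hi=value and right with lo=value.
Preorder trace (stopping at first violation):
  at node 5 with bounds (-inf, +inf): OK
  at node 39 with bounds (5, +inf): OK
  at node 19 with bounds (5, 39): OK
  at node 44 with bounds (39, +inf): OK
No violation found at any node.
Result: Valid BST


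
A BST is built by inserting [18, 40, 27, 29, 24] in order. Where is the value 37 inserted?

Starting tree (level order): [18, None, 40, 27, None, 24, 29]
Insertion path: 18 -> 40 -> 27 -> 29
Result: insert 37 as right child of 29
Final tree (level order): [18, None, 40, 27, None, 24, 29, None, None, None, 37]


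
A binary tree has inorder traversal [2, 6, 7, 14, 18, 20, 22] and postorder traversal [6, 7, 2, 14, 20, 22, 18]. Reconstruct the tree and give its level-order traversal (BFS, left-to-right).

Inorder:   [2, 6, 7, 14, 18, 20, 22]
Postorder: [6, 7, 2, 14, 20, 22, 18]
Algorithm: postorder visits root last, so walk postorder right-to-left;
each value is the root of the current inorder slice — split it at that
value, recurse on the right subtree first, then the left.
Recursive splits:
  root=18; inorder splits into left=[2, 6, 7, 14], right=[20, 22]
  root=22; inorder splits into left=[20], right=[]
  root=20; inorder splits into left=[], right=[]
  root=14; inorder splits into left=[2, 6, 7], right=[]
  root=2; inorder splits into left=[], right=[6, 7]
  root=7; inorder splits into left=[6], right=[]
  root=6; inorder splits into left=[], right=[]
Reconstructed level-order: [18, 14, 22, 2, 20, 7, 6]


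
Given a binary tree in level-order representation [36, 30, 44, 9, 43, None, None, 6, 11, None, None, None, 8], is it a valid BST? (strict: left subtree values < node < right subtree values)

Level-order array: [36, 30, 44, 9, 43, None, None, 6, 11, None, None, None, 8]
Validate using subtree bounds (lo, hi): at each node, require lo < value < hi,
then recurse left with hi=value and right with lo=value.
Preorder trace (stopping at first violation):
  at node 36 with bounds (-inf, +inf): OK
  at node 30 with bounds (-inf, 36): OK
  at node 9 with bounds (-inf, 30): OK
  at node 6 with bounds (-inf, 9): OK
  at node 8 with bounds (6, 9): OK
  at node 11 with bounds (9, 30): OK
  at node 43 with bounds (30, 36): VIOLATION
Node 43 violates its bound: not (30 < 43 < 36).
Result: Not a valid BST


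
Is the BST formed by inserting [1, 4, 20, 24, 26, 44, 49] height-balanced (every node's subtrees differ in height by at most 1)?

Tree (level-order array): [1, None, 4, None, 20, None, 24, None, 26, None, 44, None, 49]
Definition: a tree is height-balanced if, at every node, |h(left) - h(right)| <= 1 (empty subtree has height -1).
Bottom-up per-node check:
  node 49: h_left=-1, h_right=-1, diff=0 [OK], height=0
  node 44: h_left=-1, h_right=0, diff=1 [OK], height=1
  node 26: h_left=-1, h_right=1, diff=2 [FAIL (|-1-1|=2 > 1)], height=2
  node 24: h_left=-1, h_right=2, diff=3 [FAIL (|-1-2|=3 > 1)], height=3
  node 20: h_left=-1, h_right=3, diff=4 [FAIL (|-1-3|=4 > 1)], height=4
  node 4: h_left=-1, h_right=4, diff=5 [FAIL (|-1-4|=5 > 1)], height=5
  node 1: h_left=-1, h_right=5, diff=6 [FAIL (|-1-5|=6 > 1)], height=6
Node 26 violates the condition: |-1 - 1| = 2 > 1.
Result: Not balanced


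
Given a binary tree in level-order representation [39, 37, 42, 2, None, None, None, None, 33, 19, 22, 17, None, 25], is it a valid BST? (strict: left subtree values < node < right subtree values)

Level-order array: [39, 37, 42, 2, None, None, None, None, 33, 19, 22, 17, None, 25]
Validate using subtree bounds (lo, hi): at each node, require lo < value < hi,
then recurse left with hi=value and right with lo=value.
Preorder trace (stopping at first violation):
  at node 39 with bounds (-inf, +inf): OK
  at node 37 with bounds (-inf, 39): OK
  at node 2 with bounds (-inf, 37): OK
  at node 33 with bounds (2, 37): OK
  at node 19 with bounds (2, 33): OK
  at node 17 with bounds (2, 19): OK
  at node 22 with bounds (33, 37): VIOLATION
Node 22 violates its bound: not (33 < 22 < 37).
Result: Not a valid BST


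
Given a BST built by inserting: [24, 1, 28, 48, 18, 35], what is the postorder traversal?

Tree insertion order: [24, 1, 28, 48, 18, 35]
Tree (level-order array): [24, 1, 28, None, 18, None, 48, None, None, 35]
Postorder traversal: [18, 1, 35, 48, 28, 24]


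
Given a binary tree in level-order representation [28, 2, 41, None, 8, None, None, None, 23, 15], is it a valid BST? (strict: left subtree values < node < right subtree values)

Level-order array: [28, 2, 41, None, 8, None, None, None, 23, 15]
Validate using subtree bounds (lo, hi): at each node, require lo < value < hi,
then recurse left with hi=value and right with lo=value.
Preorder trace (stopping at first violation):
  at node 28 with bounds (-inf, +inf): OK
  at node 2 with bounds (-inf, 28): OK
  at node 8 with bounds (2, 28): OK
  at node 23 with bounds (8, 28): OK
  at node 15 with bounds (8, 23): OK
  at node 41 with bounds (28, +inf): OK
No violation found at any node.
Result: Valid BST


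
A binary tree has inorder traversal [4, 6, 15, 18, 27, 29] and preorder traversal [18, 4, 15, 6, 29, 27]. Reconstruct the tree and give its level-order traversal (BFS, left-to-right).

Inorder:  [4, 6, 15, 18, 27, 29]
Preorder: [18, 4, 15, 6, 29, 27]
Algorithm: preorder visits root first, so consume preorder in order;
for each root, split the current inorder slice at that value into
left-subtree inorder and right-subtree inorder, then recurse.
Recursive splits:
  root=18; inorder splits into left=[4, 6, 15], right=[27, 29]
  root=4; inorder splits into left=[], right=[6, 15]
  root=15; inorder splits into left=[6], right=[]
  root=6; inorder splits into left=[], right=[]
  root=29; inorder splits into left=[27], right=[]
  root=27; inorder splits into left=[], right=[]
Reconstructed level-order: [18, 4, 29, 15, 27, 6]


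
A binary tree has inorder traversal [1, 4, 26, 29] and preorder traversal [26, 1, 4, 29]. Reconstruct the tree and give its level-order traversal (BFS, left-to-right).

Inorder:  [1, 4, 26, 29]
Preorder: [26, 1, 4, 29]
Algorithm: preorder visits root first, so consume preorder in order;
for each root, split the current inorder slice at that value into
left-subtree inorder and right-subtree inorder, then recurse.
Recursive splits:
  root=26; inorder splits into left=[1, 4], right=[29]
  root=1; inorder splits into left=[], right=[4]
  root=4; inorder splits into left=[], right=[]
  root=29; inorder splits into left=[], right=[]
Reconstructed level-order: [26, 1, 29, 4]


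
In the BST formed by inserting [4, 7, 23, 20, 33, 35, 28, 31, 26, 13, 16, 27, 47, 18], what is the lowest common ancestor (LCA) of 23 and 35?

Tree insertion order: [4, 7, 23, 20, 33, 35, 28, 31, 26, 13, 16, 27, 47, 18]
Tree (level-order array): [4, None, 7, None, 23, 20, 33, 13, None, 28, 35, None, 16, 26, 31, None, 47, None, 18, None, 27]
In a BST, the LCA of p=23, q=35 is the first node v on the
root-to-leaf path with p <= v <= q (go left if both < v, right if both > v).
Walk from root:
  at 4: both 23 and 35 > 4, go right
  at 7: both 23 and 35 > 7, go right
  at 23: 23 <= 23 <= 35, this is the LCA
LCA = 23


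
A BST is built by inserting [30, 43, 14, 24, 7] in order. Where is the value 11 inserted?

Starting tree (level order): [30, 14, 43, 7, 24]
Insertion path: 30 -> 14 -> 7
Result: insert 11 as right child of 7
Final tree (level order): [30, 14, 43, 7, 24, None, None, None, 11]


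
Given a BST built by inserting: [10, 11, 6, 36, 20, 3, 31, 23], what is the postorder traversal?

Tree insertion order: [10, 11, 6, 36, 20, 3, 31, 23]
Tree (level-order array): [10, 6, 11, 3, None, None, 36, None, None, 20, None, None, 31, 23]
Postorder traversal: [3, 6, 23, 31, 20, 36, 11, 10]


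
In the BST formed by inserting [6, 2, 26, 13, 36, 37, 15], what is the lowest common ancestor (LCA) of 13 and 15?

Tree insertion order: [6, 2, 26, 13, 36, 37, 15]
Tree (level-order array): [6, 2, 26, None, None, 13, 36, None, 15, None, 37]
In a BST, the LCA of p=13, q=15 is the first node v on the
root-to-leaf path with p <= v <= q (go left if both < v, right if both > v).
Walk from root:
  at 6: both 13 and 15 > 6, go right
  at 26: both 13 and 15 < 26, go left
  at 13: 13 <= 13 <= 15, this is the LCA
LCA = 13


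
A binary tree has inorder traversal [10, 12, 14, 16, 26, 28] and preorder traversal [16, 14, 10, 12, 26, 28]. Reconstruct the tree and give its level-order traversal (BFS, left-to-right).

Inorder:  [10, 12, 14, 16, 26, 28]
Preorder: [16, 14, 10, 12, 26, 28]
Algorithm: preorder visits root first, so consume preorder in order;
for each root, split the current inorder slice at that value into
left-subtree inorder and right-subtree inorder, then recurse.
Recursive splits:
  root=16; inorder splits into left=[10, 12, 14], right=[26, 28]
  root=14; inorder splits into left=[10, 12], right=[]
  root=10; inorder splits into left=[], right=[12]
  root=12; inorder splits into left=[], right=[]
  root=26; inorder splits into left=[], right=[28]
  root=28; inorder splits into left=[], right=[]
Reconstructed level-order: [16, 14, 26, 10, 28, 12]


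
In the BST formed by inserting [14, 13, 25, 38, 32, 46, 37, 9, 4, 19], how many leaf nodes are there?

Tree built from: [14, 13, 25, 38, 32, 46, 37, 9, 4, 19]
Tree (level-order array): [14, 13, 25, 9, None, 19, 38, 4, None, None, None, 32, 46, None, None, None, 37]
Rule: A leaf has 0 children.
Per-node child counts:
  node 14: 2 child(ren)
  node 13: 1 child(ren)
  node 9: 1 child(ren)
  node 4: 0 child(ren)
  node 25: 2 child(ren)
  node 19: 0 child(ren)
  node 38: 2 child(ren)
  node 32: 1 child(ren)
  node 37: 0 child(ren)
  node 46: 0 child(ren)
Matching nodes: [4, 19, 37, 46]
Count of leaf nodes: 4


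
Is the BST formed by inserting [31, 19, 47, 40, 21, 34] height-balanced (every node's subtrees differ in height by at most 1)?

Tree (level-order array): [31, 19, 47, None, 21, 40, None, None, None, 34]
Definition: a tree is height-balanced if, at every node, |h(left) - h(right)| <= 1 (empty subtree has height -1).
Bottom-up per-node check:
  node 21: h_left=-1, h_right=-1, diff=0 [OK], height=0
  node 19: h_left=-1, h_right=0, diff=1 [OK], height=1
  node 34: h_left=-1, h_right=-1, diff=0 [OK], height=0
  node 40: h_left=0, h_right=-1, diff=1 [OK], height=1
  node 47: h_left=1, h_right=-1, diff=2 [FAIL (|1--1|=2 > 1)], height=2
  node 31: h_left=1, h_right=2, diff=1 [OK], height=3
Node 47 violates the condition: |1 - -1| = 2 > 1.
Result: Not balanced


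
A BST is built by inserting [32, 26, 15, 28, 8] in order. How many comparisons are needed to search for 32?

Search path for 32: 32
Found: True
Comparisons: 1


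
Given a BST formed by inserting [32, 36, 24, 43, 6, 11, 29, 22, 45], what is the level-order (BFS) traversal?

Tree insertion order: [32, 36, 24, 43, 6, 11, 29, 22, 45]
Tree (level-order array): [32, 24, 36, 6, 29, None, 43, None, 11, None, None, None, 45, None, 22]
BFS from the root, enqueuing left then right child of each popped node:
  queue [32] -> pop 32, enqueue [24, 36], visited so far: [32]
  queue [24, 36] -> pop 24, enqueue [6, 29], visited so far: [32, 24]
  queue [36, 6, 29] -> pop 36, enqueue [43], visited so far: [32, 24, 36]
  queue [6, 29, 43] -> pop 6, enqueue [11], visited so far: [32, 24, 36, 6]
  queue [29, 43, 11] -> pop 29, enqueue [none], visited so far: [32, 24, 36, 6, 29]
  queue [43, 11] -> pop 43, enqueue [45], visited so far: [32, 24, 36, 6, 29, 43]
  queue [11, 45] -> pop 11, enqueue [22], visited so far: [32, 24, 36, 6, 29, 43, 11]
  queue [45, 22] -> pop 45, enqueue [none], visited so far: [32, 24, 36, 6, 29, 43, 11, 45]
  queue [22] -> pop 22, enqueue [none], visited so far: [32, 24, 36, 6, 29, 43, 11, 45, 22]
Result: [32, 24, 36, 6, 29, 43, 11, 45, 22]


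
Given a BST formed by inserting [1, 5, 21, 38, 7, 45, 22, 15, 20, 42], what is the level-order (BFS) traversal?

Tree insertion order: [1, 5, 21, 38, 7, 45, 22, 15, 20, 42]
Tree (level-order array): [1, None, 5, None, 21, 7, 38, None, 15, 22, 45, None, 20, None, None, 42]
BFS from the root, enqueuing left then right child of each popped node:
  queue [1] -> pop 1, enqueue [5], visited so far: [1]
  queue [5] -> pop 5, enqueue [21], visited so far: [1, 5]
  queue [21] -> pop 21, enqueue [7, 38], visited so far: [1, 5, 21]
  queue [7, 38] -> pop 7, enqueue [15], visited so far: [1, 5, 21, 7]
  queue [38, 15] -> pop 38, enqueue [22, 45], visited so far: [1, 5, 21, 7, 38]
  queue [15, 22, 45] -> pop 15, enqueue [20], visited so far: [1, 5, 21, 7, 38, 15]
  queue [22, 45, 20] -> pop 22, enqueue [none], visited so far: [1, 5, 21, 7, 38, 15, 22]
  queue [45, 20] -> pop 45, enqueue [42], visited so far: [1, 5, 21, 7, 38, 15, 22, 45]
  queue [20, 42] -> pop 20, enqueue [none], visited so far: [1, 5, 21, 7, 38, 15, 22, 45, 20]
  queue [42] -> pop 42, enqueue [none], visited so far: [1, 5, 21, 7, 38, 15, 22, 45, 20, 42]
Result: [1, 5, 21, 7, 38, 15, 22, 45, 20, 42]


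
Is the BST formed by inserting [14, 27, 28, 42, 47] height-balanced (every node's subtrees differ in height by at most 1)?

Tree (level-order array): [14, None, 27, None, 28, None, 42, None, 47]
Definition: a tree is height-balanced if, at every node, |h(left) - h(right)| <= 1 (empty subtree has height -1).
Bottom-up per-node check:
  node 47: h_left=-1, h_right=-1, diff=0 [OK], height=0
  node 42: h_left=-1, h_right=0, diff=1 [OK], height=1
  node 28: h_left=-1, h_right=1, diff=2 [FAIL (|-1-1|=2 > 1)], height=2
  node 27: h_left=-1, h_right=2, diff=3 [FAIL (|-1-2|=3 > 1)], height=3
  node 14: h_left=-1, h_right=3, diff=4 [FAIL (|-1-3|=4 > 1)], height=4
Node 28 violates the condition: |-1 - 1| = 2 > 1.
Result: Not balanced


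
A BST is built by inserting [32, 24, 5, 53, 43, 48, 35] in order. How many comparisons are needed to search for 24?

Search path for 24: 32 -> 24
Found: True
Comparisons: 2


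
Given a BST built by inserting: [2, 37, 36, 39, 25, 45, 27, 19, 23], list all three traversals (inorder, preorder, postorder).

Tree insertion order: [2, 37, 36, 39, 25, 45, 27, 19, 23]
Tree (level-order array): [2, None, 37, 36, 39, 25, None, None, 45, 19, 27, None, None, None, 23]
Inorder (L, root, R): [2, 19, 23, 25, 27, 36, 37, 39, 45]
Preorder (root, L, R): [2, 37, 36, 25, 19, 23, 27, 39, 45]
Postorder (L, R, root): [23, 19, 27, 25, 36, 45, 39, 37, 2]


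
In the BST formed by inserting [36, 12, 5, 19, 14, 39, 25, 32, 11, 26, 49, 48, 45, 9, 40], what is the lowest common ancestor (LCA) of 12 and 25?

Tree insertion order: [36, 12, 5, 19, 14, 39, 25, 32, 11, 26, 49, 48, 45, 9, 40]
Tree (level-order array): [36, 12, 39, 5, 19, None, 49, None, 11, 14, 25, 48, None, 9, None, None, None, None, 32, 45, None, None, None, 26, None, 40]
In a BST, the LCA of p=12, q=25 is the first node v on the
root-to-leaf path with p <= v <= q (go left if both < v, right if both > v).
Walk from root:
  at 36: both 12 and 25 < 36, go left
  at 12: 12 <= 12 <= 25, this is the LCA
LCA = 12


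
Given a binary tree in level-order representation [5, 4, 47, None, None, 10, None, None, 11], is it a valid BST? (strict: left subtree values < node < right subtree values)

Level-order array: [5, 4, 47, None, None, 10, None, None, 11]
Validate using subtree bounds (lo, hi): at each node, require lo < value < hi,
then recurse left with hi=value and right with lo=value.
Preorder trace (stopping at first violation):
  at node 5 with bounds (-inf, +inf): OK
  at node 4 with bounds (-inf, 5): OK
  at node 47 with bounds (5, +inf): OK
  at node 10 with bounds (5, 47): OK
  at node 11 with bounds (10, 47): OK
No violation found at any node.
Result: Valid BST


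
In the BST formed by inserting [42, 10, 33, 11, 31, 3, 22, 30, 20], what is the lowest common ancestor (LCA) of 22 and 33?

Tree insertion order: [42, 10, 33, 11, 31, 3, 22, 30, 20]
Tree (level-order array): [42, 10, None, 3, 33, None, None, 11, None, None, 31, 22, None, 20, 30]
In a BST, the LCA of p=22, q=33 is the first node v on the
root-to-leaf path with p <= v <= q (go left if both < v, right if both > v).
Walk from root:
  at 42: both 22 and 33 < 42, go left
  at 10: both 22 and 33 > 10, go right
  at 33: 22 <= 33 <= 33, this is the LCA
LCA = 33


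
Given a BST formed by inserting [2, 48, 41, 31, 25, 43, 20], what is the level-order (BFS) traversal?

Tree insertion order: [2, 48, 41, 31, 25, 43, 20]
Tree (level-order array): [2, None, 48, 41, None, 31, 43, 25, None, None, None, 20]
BFS from the root, enqueuing left then right child of each popped node:
  queue [2] -> pop 2, enqueue [48], visited so far: [2]
  queue [48] -> pop 48, enqueue [41], visited so far: [2, 48]
  queue [41] -> pop 41, enqueue [31, 43], visited so far: [2, 48, 41]
  queue [31, 43] -> pop 31, enqueue [25], visited so far: [2, 48, 41, 31]
  queue [43, 25] -> pop 43, enqueue [none], visited so far: [2, 48, 41, 31, 43]
  queue [25] -> pop 25, enqueue [20], visited so far: [2, 48, 41, 31, 43, 25]
  queue [20] -> pop 20, enqueue [none], visited so far: [2, 48, 41, 31, 43, 25, 20]
Result: [2, 48, 41, 31, 43, 25, 20]


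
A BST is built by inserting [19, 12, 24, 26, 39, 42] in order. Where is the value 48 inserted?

Starting tree (level order): [19, 12, 24, None, None, None, 26, None, 39, None, 42]
Insertion path: 19 -> 24 -> 26 -> 39 -> 42
Result: insert 48 as right child of 42
Final tree (level order): [19, 12, 24, None, None, None, 26, None, 39, None, 42, None, 48]


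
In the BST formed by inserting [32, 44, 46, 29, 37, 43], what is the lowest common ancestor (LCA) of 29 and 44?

Tree insertion order: [32, 44, 46, 29, 37, 43]
Tree (level-order array): [32, 29, 44, None, None, 37, 46, None, 43]
In a BST, the LCA of p=29, q=44 is the first node v on the
root-to-leaf path with p <= v <= q (go left if both < v, right if both > v).
Walk from root:
  at 32: 29 <= 32 <= 44, this is the LCA
LCA = 32


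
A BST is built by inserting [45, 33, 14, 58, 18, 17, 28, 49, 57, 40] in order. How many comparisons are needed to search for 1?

Search path for 1: 45 -> 33 -> 14
Found: False
Comparisons: 3


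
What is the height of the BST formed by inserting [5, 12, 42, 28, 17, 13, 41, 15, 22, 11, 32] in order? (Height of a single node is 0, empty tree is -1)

Insertion order: [5, 12, 42, 28, 17, 13, 41, 15, 22, 11, 32]
Tree (level-order array): [5, None, 12, 11, 42, None, None, 28, None, 17, 41, 13, 22, 32, None, None, 15]
Compute height bottom-up (empty subtree = -1):
  height(11) = 1 + max(-1, -1) = 0
  height(15) = 1 + max(-1, -1) = 0
  height(13) = 1 + max(-1, 0) = 1
  height(22) = 1 + max(-1, -1) = 0
  height(17) = 1 + max(1, 0) = 2
  height(32) = 1 + max(-1, -1) = 0
  height(41) = 1 + max(0, -1) = 1
  height(28) = 1 + max(2, 1) = 3
  height(42) = 1 + max(3, -1) = 4
  height(12) = 1 + max(0, 4) = 5
  height(5) = 1 + max(-1, 5) = 6
Height = 6
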